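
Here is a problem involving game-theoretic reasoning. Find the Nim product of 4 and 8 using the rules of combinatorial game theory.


Nim multiplication is bilinear over XOR: (u XOR v) * w = (u*w) XOR (v*w).
So we split each operand into its bit components and XOR the pairwise Nim products.
4 = 4 (as XOR of powers of 2).
8 = 8 (as XOR of powers of 2).
Using the standard Nim-product table on single bits:
  2*2 = 3,   2*4 = 8,   2*8 = 12,
  4*4 = 6,   4*8 = 11,  8*8 = 13,
and  1*x = x (identity), k*l = l*k (commutative).
Pairwise Nim products:
  4 * 8 = 11
XOR them: 11 = 11.
Result: 4 * 8 = 11 (in Nim).

11


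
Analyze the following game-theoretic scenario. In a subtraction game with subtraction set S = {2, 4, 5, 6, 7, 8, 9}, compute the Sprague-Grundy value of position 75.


The subtraction set is S = {2, 4, 5, 6, 7, 8, 9}.
G(k) = mex{ G(k - s) : s in S, s <= k }. We compute iteratively: G(0) = 0.
G(1) = mex({}) = 0
G(2) = mex({0}) = 1
G(3) = mex({0}) = 1
G(4) = mex({0, 1}) = 2
G(5) = mex({0, 1}) = 2
G(6) = mex({0, 1, 2}) = 3
G(7) = mex({0, 1, 2}) = 3
G(8) = mex({0, 1, 2, 3}) = 4
G(9) = mex({0, 1, 2, 3}) = 4
G(10) = mex({0, 1, 2, 3, 4}) = 5
G(11) = mex({1, 2, 3, 4}) = 0
G(12) = mex({1, 2, 3, 4, 5}) = 0
G(13) = mex({0, 2, 3, 4}) = 1
G(14) = mex({0, 2, 3, 4, 5}) = 1
G(15) = mex({0, 1, 3, 4, 5}) = 2
G(16) = mex({0, 1, 3, 4, 5}) = 2
G(17) = mex({0, 1, 2, 4, 5}) = 3
G(18) = mex({0, 1, 2, 4, 5}) = 3
G(19) = mex({0, 1, 2, 3, 5}) = 4
Observe that G(11)..G(19) = 0, 0, 1, 1, 2, 2, 3, 3, 4 repeats G(0)..G(8) = 0, 0, 1, 1, 2, 2, 3, 3, 4.
For k >= max(S) = 9, G(k) is determined by the previous 9 values G(k-9)..G(k-1); a window of 9 consecutive values has recurred shifted by 11, so by induction G(k + 11) = G(k) for all k >= 0: the sequence is periodic from the start with period 11.
One period: G(0..10) = 0, 0, 1, 1, 2, 2, 3, 3, 4, 4, 5.
75 mod 11 = 9, so G(75) = G(9) = 4.

4


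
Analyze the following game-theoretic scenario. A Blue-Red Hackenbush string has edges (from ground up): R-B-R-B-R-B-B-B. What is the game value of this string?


Edges (from ground): R-B-R-B-R-B-B-B
By Berlekamp's sign-expansion rule, a Blue-Red Hackenbush stalk has the value of the surreal number whose sign sequence is the edge sequence with B -> + and R -> -.
Sign sequence: -+-+-+++
Trace the sign expansion in the surreal number tree, starting from 0:
Edge 1: R (sign -) -> bounds (-inf, 0), value = -1
Edge 2: B (sign +) -> bounds (-1, 0), value = -1/2
Edge 3: R (sign -) -> bounds (-1, -1/2), value = -3/4
Edge 4: B (sign +) -> bounds (-3/4, -1/2), value = -5/8
Edge 5: R (sign -) -> bounds (-3/4, -5/8), value = -11/16
Edge 6: B (sign +) -> bounds (-11/16, -5/8), value = -21/32
Edge 7: B (sign +) -> bounds (-21/32, -5/8), value = -41/64
Edge 8: B (sign +) -> bounds (-41/64, -5/8), value = -81/128
Game value = -81/128

-81/128


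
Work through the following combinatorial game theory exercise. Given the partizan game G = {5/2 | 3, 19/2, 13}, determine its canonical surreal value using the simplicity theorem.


Left options: {5/2}, max = 5/2
Right options: {3, 19/2, 13}, min = 3
All options are numbers and max(Left) < min(Right), so by the simplicity theorem the value is the simplest (earliest-born) number strictly between 5/2 and 3.
No integer lies strictly between 5/2 and 3, so the value is the dyadic rational m/2^k in the interval with the smallest k (then m odd); search k = 1, 2, ...:
Denominator 2: no odd multiple of 1/2 lies strictly between 5/2 and 3.
Denominator 4: 11/4 lies strictly between 5/2 and 3 -- found.
The simplest number in the interval is 11/4.
Game value = 11/4

11/4


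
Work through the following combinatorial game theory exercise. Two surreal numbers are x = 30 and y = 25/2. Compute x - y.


x = 30, y = 25/2
Converting to common denominator: 2
x = 60/2, y = 25/2
x - y = 30 - 25/2 = 35/2

35/2


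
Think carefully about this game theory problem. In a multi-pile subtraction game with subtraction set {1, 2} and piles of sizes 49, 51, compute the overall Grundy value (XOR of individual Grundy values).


Subtraction set: {1, 2}
For this subtraction set, G(n) = n mod 3 (period = max + 1 = 3).
Pile 1 (size 49): G(49) = 49 mod 3 = 1
Pile 2 (size 51): G(51) = 51 mod 3 = 0
Total Grundy value = XOR of all: 1 XOR 0 = 1

1


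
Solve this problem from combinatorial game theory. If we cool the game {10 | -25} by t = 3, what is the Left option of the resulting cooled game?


Original game: {10 | -25} (a switch {a | b} with a > b).
Cooling by t (for t below the temperature (a - b)/2 = 35/2) taxes each move by t: {a | b} cooled by t is {a - t | b + t}.
Cooling amount: t = 3
Cooled Left option: 10 - 3 = 7
Cooled Right option: -25 + 3 = -22
Cooled game: {7 | -22}
Left option = 7

7


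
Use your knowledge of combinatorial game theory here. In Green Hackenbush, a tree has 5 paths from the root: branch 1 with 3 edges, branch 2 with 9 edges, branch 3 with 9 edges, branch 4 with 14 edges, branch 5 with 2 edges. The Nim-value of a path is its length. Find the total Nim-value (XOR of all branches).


The tree has 5 branches from the ground vertex.
In Green Hackenbush, the Nim-value of a simple path of length k is k.
Branch 1: length 3, Nim-value = 3
Branch 2: length 9, Nim-value = 9
Branch 3: length 9, Nim-value = 9
Branch 4: length 14, Nim-value = 14
Branch 5: length 2, Nim-value = 2
Total Nim-value = XOR of all branch values:
0 XOR 3 = 3
3 XOR 9 = 10
10 XOR 9 = 3
3 XOR 14 = 13
13 XOR 2 = 15
Nim-value of the tree = 15

15


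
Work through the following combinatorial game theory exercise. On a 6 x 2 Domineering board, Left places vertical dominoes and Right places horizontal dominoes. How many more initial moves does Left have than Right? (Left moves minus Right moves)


Board is 6 x 2 (rows x cols).
Left (vertical) placements: (rows-1) * cols = 5 * 2 = 10
Right (horizontal) placements: rows * (cols-1) = 6 * 1 = 6
Advantage = Left - Right = 10 - 6 = 4

4


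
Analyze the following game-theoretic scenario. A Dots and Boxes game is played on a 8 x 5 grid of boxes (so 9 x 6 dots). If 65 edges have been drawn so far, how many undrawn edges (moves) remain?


Grid: 8 x 5 boxes, i.e. 9 rows and 6 columns of dots.
Horizontal edges: (rows + 1) * cols = 9 * 5 = 45
Vertical edges: rows * (cols + 1) = 8 * 6 = 48
Total edges: 45 + 48 = 93
Edges drawn: 65
Remaining: 93 - 65 = 28

28


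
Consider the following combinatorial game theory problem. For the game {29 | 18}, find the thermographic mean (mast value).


Game = {29 | 18}, a switch {a | b} with numbers a > b.
Its thermograph has left wall a - t and right wall b + t, which meet at t = (a - b)/2, where both equal (a + b)/2. So the mast (mean value) is at (a + b)/2.
Mean = (29 + (18))/2 = 47/2 = 47/2

47/2


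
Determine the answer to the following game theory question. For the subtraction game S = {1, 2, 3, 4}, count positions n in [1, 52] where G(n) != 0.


Subtraction set S = {1, 2, 3, 4}, so G(n) = n mod 5.
G(n) = 0 when n is a multiple of 5.
Multiples of 5 in [1, 52]: 10
N-positions (nonzero Grundy) = 52 - 10 = 42

42


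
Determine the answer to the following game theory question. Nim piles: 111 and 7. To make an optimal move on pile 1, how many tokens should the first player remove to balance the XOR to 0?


Piles: 111 and 7
Current XOR: 111 XOR 7 = 104 (non-zero, so this is an N-position).
To make the XOR zero, we need to find a move that balances the piles.
For pile 1 (size 111): target = 111 XOR 104 = 7
We reduce pile 1 from 111 to 7.
Tokens removed: 111 - 7 = 104
Verification: 7 XOR 7 = 0

104


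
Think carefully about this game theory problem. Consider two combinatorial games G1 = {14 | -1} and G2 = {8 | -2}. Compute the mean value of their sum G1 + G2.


G1 = {14 | -1}, G2 = {8 | -2}
Each is a switch {a | b} with numbers a > b; its mean value is (a + b)/2, and mean value is additive over game sums: m(G1 + G2) = m(G1) + m(G2).
Mean of G1 = (14 + (-1))/2 = 13/2 = 13/2
Mean of G2 = (8 + (-2))/2 = 6/2 = 3
Mean of G1 + G2 = 13/2 + 3 = 19/2

19/2


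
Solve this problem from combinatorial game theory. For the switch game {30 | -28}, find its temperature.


The game is {30 | -28}, a switch {a | b} with numbers a > b.
Cooling {a | b} by t gives {a - t | b + t}, which stops being hot when a - t = b + t, i.e. at t = (a - b)/2. So the temperature of a switch is (a - b)/2.
Temperature = (Left option - Right option) / 2
= (30 - (-28)) / 2
= 58 / 2
= 29

29


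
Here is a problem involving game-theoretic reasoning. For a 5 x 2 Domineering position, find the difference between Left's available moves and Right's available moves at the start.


Board is 5 x 2 (rows x cols).
Left (vertical) placements: (rows-1) * cols = 4 * 2 = 8
Right (horizontal) placements: rows * (cols-1) = 5 * 1 = 5
Advantage = Left - Right = 8 - 5 = 3

3


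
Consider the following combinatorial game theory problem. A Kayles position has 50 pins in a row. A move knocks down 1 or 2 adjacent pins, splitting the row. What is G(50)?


Kayles: a move removes 1 or 2 adjacent pins from a contiguous row.
Removing pins from a row of k leaves two independent rows (a, b) with a + b = k - 1 (one pin) or a + b = k - 2 (two pins); an end removal gives a = 0.
By Sprague-Grundy, G(k) = mex{ G(a) XOR G(b) } over all these splits. G(0) = 0.
G(1): splits (0,0):0^0=0 -> mex({0}) = 1
G(2): splits (0,1):0^1=1 (0,0):0^0=0 -> mex({0, 1}) = 2
G(3): splits (0,2):0^2=2 (1,1):1^1=0 (0,1):0^1=1 -> mex({0, 1, 2}) = 3
G(4): splits (0,3):0^3=3 (1,2):1^2=3 (0,2):0^2=2 (1,1):1^1=0 -> mex({0, 2, 3}) = 1
G(5): splits (0,4):0^1=1 (1,3):1^3=2 (2,2):2^2=0 (0,3):0^3=3 (1,2):1^2=3 -> mex({0, 1, 2, 3}) = 4
G(6) = mex({0, 1, 2, 4}) = 3
G(7) = mex({0, 1, 3, 4, 5}) = 2
G(8) = mex({0, 2, 3, 5, 6}) = 1
G(9) = mex({0, 1, 2, 3, 6, 7}) = 4
G(10) = mex({0, 1, 3, 4, 5, 7}) = 2
G(11) = mex({0, 1, 2, 3, 4, 5}) = 6
G(12) = mex({0, 1, 2, 3, 5, 6, 7}) = 4
G(13) = mex({0, 2, 3, 4, 6, 7}) = 1
G(14) = mex({0, 1, 4, 5, 6, 7}) = 2
G(15) = mex({0, 1, 2, 3, 4, 5, 6}) = 7
G(16) = mex({0, 2, 3, 5, 6, 7}) = 1
G(17) = mex({0, 1, 2, 3, 5, 6, 7}) = 4
G(18) = mex({0, 1, 2, 4, 5, 6}) = 3
G(19) = mex({0, 1, 3, 4, 5, 7}) = 2
G(20) = mex({0, 2, 3, 4, 5, 6, 7}) = 1
G(21) = mex({0, 1, 2, 3, 5, 6, 7}) = 4
G(22) = mex({0, 1, 2, 3, 4, 5, 7}) = 6
G(23) = mex({0, 1, 2, 3, 4, 5, 6}) = 7
G(24) = mex({0, 1, 2, 3, 5, 6, 7}) = 4
G(25) = mex({0, 2, 3, 4, 6, 7}) = 1
G(26) = mex({0, 1, 3, 4, 5, 6, 7}) = 2
G(27) = mex({0, 1, 2, 3, 4, 5, 6, 7}) = 8
G(28) = mex({0, 1, 2, 3, 4, 6, 7, 8}) = 5
G(29) = mex({0, 1, 2, 3, 5, 6, 7, 8, 9}) = 4
G(30) = mex({0, 1, 2, 3, 4, 5, 6, 9, 10}) = 7
G(31) = mex({0, 1, 3, 4, 5, 7, 10, 11}) = 2
G(32) = mex({0, 2, 3, 4, 5, 6, 7, 9, 11}) = 1
G(33) = mex({0, 1, 2, 3, 4, 5, 6, 7, 9, 12}) = 8
G(34) = mex({0, 1, 2, 3, 4, 5, 7, 8, 11, 12}) = 6
G(35) = mex({0, 1, 2, 3, 4, 5, 6, 8, 9, 10, 11}) = 7
G(36) = mex({0, 1, 2, 3, 5, 6, 7, 9, 10}) = 4
G(37) = mex({0, 2, 3, 4, 6, 7, 9, 10, 11, 12}) = 1
G(38) = mex({0, 1, 3, 4, 5, 6, 7, 9, 10, 11, 12}) = 2
G(39) = mex({0, 1, 2, 4, 5, 6, 7, 9, 10, 12, 14}) = 3
G(40) = mex({0, 2, 3, 4, 6, 7, 11, 12, 14}) = 1
G(41) = mex({0, 1, 2, 3, 5, 6, 7, 9, 10, 11, 12}) = 4
G(42) = mex({0, 1, 2, 3, 4, 5, 6, 9, 10}) = 7
G(43) = mex({0, 1, 3, 4, 5, 7, 9, 10, 12, 15}) = 2
G(44) = mex({0, 2, 3, 4, 5, 6, 7, 9, 10, 12, 15}) = 1
G(45) = mex({0, 1, 2, 3, 4, 5, 6, 7, 9, 10, 12, 14}) = 8
G(46) = mex({0, 1, 3, 4, 5, 7, 8, 11, 12, 14}) = 2
G(47) = mex({0, 1, 2, 3, 4, 5, 6, 8, 9, 10, 11, 12}) = 7
G(48) = mex({0, 1, 2, 3, 5, 6, 7, 9, 10}) = 4
G(49) = mex({0, 2, 3, 4, 6, 7, 9, 10, 11, 12, 15}) = 1
G(50) = mex({0, 1, 4, 5, 6, 7, 9, 11, 12, 14, 15}) = 2
Therefore G(50) = 2.

2


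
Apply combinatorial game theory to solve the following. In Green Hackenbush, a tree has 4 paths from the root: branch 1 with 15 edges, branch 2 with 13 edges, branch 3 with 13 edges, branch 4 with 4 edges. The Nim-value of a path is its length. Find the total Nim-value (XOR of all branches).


The tree has 4 branches from the ground vertex.
In Green Hackenbush, the Nim-value of a simple path of length k is k.
Branch 1: length 15, Nim-value = 15
Branch 2: length 13, Nim-value = 13
Branch 3: length 13, Nim-value = 13
Branch 4: length 4, Nim-value = 4
Total Nim-value = XOR of all branch values:
0 XOR 15 = 15
15 XOR 13 = 2
2 XOR 13 = 15
15 XOR 4 = 11
Nim-value of the tree = 11

11


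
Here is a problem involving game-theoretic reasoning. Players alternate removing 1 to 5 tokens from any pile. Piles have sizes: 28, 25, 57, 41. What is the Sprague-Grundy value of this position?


Subtraction set: {1, 2, 3, 4, 5}
For this subtraction set, G(n) = n mod 6 (period = max + 1 = 6).
Pile 1 (size 28): G(28) = 28 mod 6 = 4
Pile 2 (size 25): G(25) = 25 mod 6 = 1
Pile 3 (size 57): G(57) = 57 mod 6 = 3
Pile 4 (size 41): G(41) = 41 mod 6 = 5
Total Grundy value = XOR of all: 4 XOR 1 XOR 3 XOR 5 = 3

3


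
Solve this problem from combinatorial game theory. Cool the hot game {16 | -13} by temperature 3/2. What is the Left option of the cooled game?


Original game: {16 | -13} (a switch {a | b} with a > b).
Cooling by t (for t below the temperature (a - b)/2 = 29/2) taxes each move by t: {a | b} cooled by t is {a - t | b + t}.
Cooling amount: t = 3/2
Cooled Left option: 16 - 3/2 = 29/2
Cooled Right option: -13 + 3/2 = -23/2
Cooled game: {29/2 | -23/2}
Left option = 29/2

29/2


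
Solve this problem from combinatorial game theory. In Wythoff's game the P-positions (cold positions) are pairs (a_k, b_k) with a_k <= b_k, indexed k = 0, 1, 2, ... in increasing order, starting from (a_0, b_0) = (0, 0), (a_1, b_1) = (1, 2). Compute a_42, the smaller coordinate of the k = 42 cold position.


By Wythoff's theorem, a_k = floor(k * phi) and b_k = floor(k * phi^2) = a_k + k, where phi = (1 + sqrt(5))/2 is the golden ratio.
phi = (1 + sqrt(5))/2 = 1.618034
k = 42
k * phi = 42 * 1.618034 = 67.957428
a_42 = floor(k * phi) = 67

67


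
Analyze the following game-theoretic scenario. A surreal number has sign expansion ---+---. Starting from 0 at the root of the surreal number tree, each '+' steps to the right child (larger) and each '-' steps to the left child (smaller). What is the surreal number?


Sign expansion: ---+---
Rule: track bounds (lo, hi), initially (-inf, +inf). On '+', the current value becomes lo and we move to the simplest number in (value, hi): value + 1 if hi = +inf, otherwise the midpoint (value + hi)/2. On '-', the current value becomes hi and we move to value - 1 if lo = -inf, otherwise the midpoint (lo + value)/2.
Start at 0.
Step 1: sign = -, move left. Bounds: (-inf, 0). Value = -1
Step 2: sign = -, move left. Bounds: (-inf, -1). Value = -2
Step 3: sign = -, move left. Bounds: (-inf, -2). Value = -3
Step 4: sign = +, move right. Bounds: (-3, -2). Value = -5/2
Step 5: sign = -, move left. Bounds: (-3, -5/2). Value = -11/4
Step 6: sign = -, move left. Bounds: (-3, -11/4). Value = -23/8
Step 7: sign = -, move left. Bounds: (-3, -23/8). Value = -47/16
The surreal number with sign expansion ---+--- is -47/16.

-47/16


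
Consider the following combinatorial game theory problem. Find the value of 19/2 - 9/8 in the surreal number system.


x = 19/2, y = 9/8
Converting to common denominator: 8
x = 76/8, y = 9/8
x - y = 19/2 - 9/8 = 67/8

67/8


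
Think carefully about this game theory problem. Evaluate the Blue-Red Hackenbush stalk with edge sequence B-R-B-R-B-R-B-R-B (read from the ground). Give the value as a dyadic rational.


Edges (from ground): B-R-B-R-B-R-B-R-B
By Berlekamp's sign-expansion rule, a Blue-Red Hackenbush stalk has the value of the surreal number whose sign sequence is the edge sequence with B -> + and R -> -.
Sign sequence: +-+-+-+-+
Trace the sign expansion in the surreal number tree, starting from 0:
Edge 1: B (sign +) -> bounds (0, +inf), value = 1
Edge 2: R (sign -) -> bounds (0, 1), value = 1/2
Edge 3: B (sign +) -> bounds (1/2, 1), value = 3/4
Edge 4: R (sign -) -> bounds (1/2, 3/4), value = 5/8
Edge 5: B (sign +) -> bounds (5/8, 3/4), value = 11/16
Edge 6: R (sign -) -> bounds (5/8, 11/16), value = 21/32
Edge 7: B (sign +) -> bounds (21/32, 11/16), value = 43/64
Edge 8: R (sign -) -> bounds (21/32, 43/64), value = 85/128
Edge 9: B (sign +) -> bounds (85/128, 43/64), value = 171/256
Game value = 171/256

171/256


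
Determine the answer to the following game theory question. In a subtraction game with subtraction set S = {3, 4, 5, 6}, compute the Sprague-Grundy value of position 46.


The subtraction set is S = {3, 4, 5, 6}.
G(k) = mex{ G(k - s) : s in S, s <= k }. We compute iteratively: G(0) = 0.
G(1) = mex({}) = 0
G(2) = mex({}) = 0
G(3) = mex({0}) = 1
G(4) = mex({0}) = 1
G(5) = mex({0}) = 1
G(6) = mex({0, 1}) = 2
G(7) = mex({0, 1}) = 2
G(8) = mex({0, 1}) = 2
G(9) = mex({1, 2}) = 0
G(10) = mex({1, 2}) = 0
G(11) = mex({1, 2}) = 0
G(12) = mex({0, 2}) = 1
G(13) = mex({0, 2}) = 1
G(14) = mex({0, 2}) = 1
Observe that G(9)..G(14) = 0, 0, 0, 1, 1, 1 repeats G(0)..G(5) = 0, 0, 0, 1, 1, 1.
For k >= max(S) = 6, G(k) is determined by the previous 6 values G(k-6)..G(k-1); a window of 6 consecutive values has recurred shifted by 9, so by induction G(k + 9) = G(k) for all k >= 0: the sequence is periodic from the start with period 9.
One period: G(0..8) = 0, 0, 0, 1, 1, 1, 2, 2, 2.
46 mod 9 = 1, so G(46) = G(1) = 0.

0


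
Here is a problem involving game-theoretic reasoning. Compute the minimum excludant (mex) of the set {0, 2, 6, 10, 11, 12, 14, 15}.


Set = {0, 2, 6, 10, 11, 12, 14, 15}
0 is in the set.
1 is NOT in the set. This is the mex.
mex = 1

1


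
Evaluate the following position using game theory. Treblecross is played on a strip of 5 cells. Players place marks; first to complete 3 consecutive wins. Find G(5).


Treblecross: place X on empty cells; 3-in-a-row wins.
Playing within two cells of an existing X lets the opponent win at once, so sensible play treats the cells i-2..i+2 around each X as dead. The player left with no safe cell loses, so this is a normal-play take-away game on strips of safe cells.
Placing X at cell i (0-indexed) of a strip of k safe cells leaves independent strips of sizes max(0, i-2) and max(0, k-i-3). Hence G(k) = mex{ G(max(0,i-2)) XOR G(max(0,k-i-3)) : 0 <= i < k }, with G(0) = 0.
G(1): splits (0,0):0^0=0 -> mex({0}) = 1
G(2): splits (0,0):0^0=0 -> mex({0}) = 1
G(3): splits (0,0):0^0=0 -> mex({0}) = 1
G(4): splits (0,1):0^1=1 (0,0):0^0=0 -> mex({0, 1}) = 2
G(5): splits (0,2):0^1=1 (0,1):0^1=1 (0,0):0^0=0 -> mex({0, 1}) = 2
Therefore G(5) = 2.

2


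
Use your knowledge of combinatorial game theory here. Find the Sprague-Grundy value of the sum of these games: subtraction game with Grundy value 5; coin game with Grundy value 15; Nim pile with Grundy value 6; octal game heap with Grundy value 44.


By the Sprague-Grundy theorem, the Grundy value of a sum of games is the XOR of individual Grundy values.
subtraction game: Grundy value = 5. Running XOR: 0 XOR 5 = 5
coin game: Grundy value = 15. Running XOR: 5 XOR 15 = 10
Nim pile: Grundy value = 6. Running XOR: 10 XOR 6 = 12
octal game heap: Grundy value = 44. Running XOR: 12 XOR 44 = 32
The combined Grundy value is 32.

32


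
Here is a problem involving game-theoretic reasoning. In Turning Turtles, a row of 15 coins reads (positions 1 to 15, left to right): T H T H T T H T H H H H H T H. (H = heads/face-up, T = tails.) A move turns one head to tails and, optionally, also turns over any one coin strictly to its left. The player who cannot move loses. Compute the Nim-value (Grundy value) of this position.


Coins: T H T H T T H T H H H H H T H
Key fact: a single head at position k behaves exactly like a Nim heap of size k (turning it to T and optionally flipping a coin at j < k corresponds to moving the heap from k to j, or to 0), and heads combine as a disjunctive sum (two heads at the same place would cancel, matching j XOR j = 0). So the Nim-value is the XOR of the 1-indexed positions of the heads.
Face-up positions (1-indexed): [2, 4, 7, 9, 10, 11, 12, 13, 15]
XOR 0 with 2: 0 XOR 2 = 2
XOR 2 with 4: 2 XOR 4 = 6
XOR 6 with 7: 6 XOR 7 = 1
XOR 1 with 9: 1 XOR 9 = 8
XOR 8 with 10: 8 XOR 10 = 2
XOR 2 with 11: 2 XOR 11 = 9
XOR 9 with 12: 9 XOR 12 = 5
XOR 5 with 13: 5 XOR 13 = 8
XOR 8 with 15: 8 XOR 15 = 7
Nim-value = 7

7


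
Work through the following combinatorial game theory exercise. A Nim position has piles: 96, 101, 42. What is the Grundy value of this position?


We need the XOR (exclusive or) of all pile sizes.
After XOR-ing pile 1 (size 96): 0 XOR 96 = 96
After XOR-ing pile 2 (size 101): 96 XOR 101 = 5
After XOR-ing pile 3 (size 42): 5 XOR 42 = 47
The Nim-value of this position is 47.

47


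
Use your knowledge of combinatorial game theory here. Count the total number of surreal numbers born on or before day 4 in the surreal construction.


Day 0: {|} = 0 is born. Count = 1.
Day n: the number of surreal numbers born by day n is 2^(n+1) - 1.
By day 0: 2^1 - 1 = 1
By day 1: 2^2 - 1 = 3
By day 2: 2^3 - 1 = 7
By day 3: 2^4 - 1 = 15
By day 4: 2^5 - 1 = 31
By day 4: 31 surreal numbers.

31


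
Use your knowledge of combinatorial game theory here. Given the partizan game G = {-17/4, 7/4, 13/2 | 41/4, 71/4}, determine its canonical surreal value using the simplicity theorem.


Left options: {-17/4, 7/4, 13/2}, max = 13/2
Right options: {41/4, 71/4}, min = 41/4
All options are numbers and max(Left) < min(Right), so by the simplicity theorem the value is the simplest (earliest-born) number strictly between 13/2 and 41/4.
Integers 7 through 10 all lie strictly between 13/2 and 41/4.
Among integers, the simplest (lowest birthday = smallest |n|; 0 is born on day 0, +-n on day n) is 7.
No non-integer in the interval can be simpler: if x is a non-integer in the interval, then floor(x) or ceil(x) also lies in the interval (the interval contains an integer), and both are proper prefixes of x's sign expansion, i.e. born earlier. So the game value is 7.
Game value = 7

7


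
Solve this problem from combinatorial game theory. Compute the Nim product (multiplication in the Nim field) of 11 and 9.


Nim multiplication is bilinear over XOR: (u XOR v) * w = (u*w) XOR (v*w).
So we split each operand into its bit components and XOR the pairwise Nim products.
11 = 1 + 2 + 8 (as XOR of powers of 2).
9 = 1 + 8 (as XOR of powers of 2).
Using the standard Nim-product table on single bits:
  2*2 = 3,   2*4 = 8,   2*8 = 12,
  4*4 = 6,   4*8 = 11,  8*8 = 13,
and  1*x = x (identity), k*l = l*k (commutative).
Pairwise Nim products:
  1 * 1 = 1
  1 * 8 = 8
  2 * 1 = 2
  2 * 8 = 12
  8 * 1 = 8
  8 * 8 = 13
XOR them: 1 XOR 8 XOR 2 XOR 12 XOR 8 XOR 13 = 2.
Result: 11 * 9 = 2 (in Nim).

2


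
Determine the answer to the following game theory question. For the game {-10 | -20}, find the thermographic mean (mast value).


Game = {-10 | -20}, a switch {a | b} with numbers a > b.
Its thermograph has left wall a - t and right wall b + t, which meet at t = (a - b)/2, where both equal (a + b)/2. So the mast (mean value) is at (a + b)/2.
Mean = (-10 + (-20))/2 = -30/2 = -15

-15


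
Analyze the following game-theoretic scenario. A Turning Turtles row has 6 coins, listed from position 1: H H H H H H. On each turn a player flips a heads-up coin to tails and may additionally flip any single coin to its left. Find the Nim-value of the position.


Coins: H H H H H H
Key fact: a single head at position k behaves exactly like a Nim heap of size k (turning it to T and optionally flipping a coin at j < k corresponds to moving the heap from k to j, or to 0), and heads combine as a disjunctive sum (two heads at the same place would cancel, matching j XOR j = 0). So the Nim-value is the XOR of the 1-indexed positions of the heads.
Face-up positions (1-indexed): [1, 2, 3, 4, 5, 6]
XOR 0 with 1: 0 XOR 1 = 1
XOR 1 with 2: 1 XOR 2 = 3
XOR 3 with 3: 3 XOR 3 = 0
XOR 0 with 4: 0 XOR 4 = 4
XOR 4 with 5: 4 XOR 5 = 1
XOR 1 with 6: 1 XOR 6 = 7
Nim-value = 7

7


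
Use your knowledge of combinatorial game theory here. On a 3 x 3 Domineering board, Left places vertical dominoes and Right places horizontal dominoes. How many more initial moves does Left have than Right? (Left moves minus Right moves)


Board is 3 x 3 (rows x cols).
Left (vertical) placements: (rows-1) * cols = 2 * 3 = 6
Right (horizontal) placements: rows * (cols-1) = 3 * 2 = 6
Advantage = Left - Right = 6 - 6 = 0

0


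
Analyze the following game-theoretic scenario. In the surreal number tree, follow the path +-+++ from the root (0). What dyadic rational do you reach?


Sign expansion: +-+++
Rule: track bounds (lo, hi), initially (-inf, +inf). On '+', the current value becomes lo and we move to the simplest number in (value, hi): value + 1 if hi = +inf, otherwise the midpoint (value + hi)/2. On '-', the current value becomes hi and we move to value - 1 if lo = -inf, otherwise the midpoint (lo + value)/2.
Start at 0.
Step 1: sign = +, move right. Bounds: (0, +inf). Value = 1
Step 2: sign = -, move left. Bounds: (0, 1). Value = 1/2
Step 3: sign = +, move right. Bounds: (1/2, 1). Value = 3/4
Step 4: sign = +, move right. Bounds: (3/4, 1). Value = 7/8
Step 5: sign = +, move right. Bounds: (7/8, 1). Value = 15/16
The surreal number with sign expansion +-+++ is 15/16.

15/16


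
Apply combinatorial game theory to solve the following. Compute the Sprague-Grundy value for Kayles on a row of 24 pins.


Kayles: a move removes 1 or 2 adjacent pins from a contiguous row.
Removing pins from a row of k leaves two independent rows (a, b) with a + b = k - 1 (one pin) or a + b = k - 2 (two pins); an end removal gives a = 0.
By Sprague-Grundy, G(k) = mex{ G(a) XOR G(b) } over all these splits. G(0) = 0.
G(1): splits (0,0):0^0=0 -> mex({0}) = 1
G(2): splits (0,1):0^1=1 (0,0):0^0=0 -> mex({0, 1}) = 2
G(3): splits (0,2):0^2=2 (1,1):1^1=0 (0,1):0^1=1 -> mex({0, 1, 2}) = 3
G(4): splits (0,3):0^3=3 (1,2):1^2=3 (0,2):0^2=2 (1,1):1^1=0 -> mex({0, 2, 3}) = 1
G(5): splits (0,4):0^1=1 (1,3):1^3=2 (2,2):2^2=0 (0,3):0^3=3 (1,2):1^2=3 -> mex({0, 1, 2, 3}) = 4
G(6) = mex({0, 1, 2, 4}) = 3
G(7) = mex({0, 1, 3, 4, 5}) = 2
G(8) = mex({0, 2, 3, 5, 6}) = 1
G(9) = mex({0, 1, 2, 3, 6, 7}) = 4
G(10) = mex({0, 1, 3, 4, 5, 7}) = 2
G(11) = mex({0, 1, 2, 3, 4, 5}) = 6
G(12) = mex({0, 1, 2, 3, 5, 6, 7}) = 4
G(13) = mex({0, 2, 3, 4, 6, 7}) = 1
G(14) = mex({0, 1, 4, 5, 6, 7}) = 2
G(15) = mex({0, 1, 2, 3, 4, 5, 6}) = 7
G(16) = mex({0, 2, 3, 5, 6, 7}) = 1
G(17) = mex({0, 1, 2, 3, 5, 6, 7}) = 4
G(18) = mex({0, 1, 2, 4, 5, 6}) = 3
G(19) = mex({0, 1, 3, 4, 5, 7}) = 2
G(20) = mex({0, 2, 3, 4, 5, 6, 7}) = 1
G(21) = mex({0, 1, 2, 3, 5, 6, 7}) = 4
G(22) = mex({0, 1, 2, 3, 4, 5, 7}) = 6
G(23) = mex({0, 1, 2, 3, 4, 5, 6}) = 7
G(24) = mex({0, 1, 2, 3, 5, 6, 7}) = 4
Therefore G(24) = 4.

4


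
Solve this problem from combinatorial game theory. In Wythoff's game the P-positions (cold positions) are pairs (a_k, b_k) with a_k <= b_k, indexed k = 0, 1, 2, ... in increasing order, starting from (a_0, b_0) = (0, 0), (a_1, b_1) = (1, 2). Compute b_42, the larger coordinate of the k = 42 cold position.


By Wythoff's theorem, a_k = floor(k * phi) and b_k = floor(k * phi^2) = a_k + k, where phi = (1 + sqrt(5))/2 is the golden ratio.
phi = (1 + sqrt(5))/2 = 1.618034
phi^2 = phi + 1 = 2.618034
k = 42
k * phi^2 = 42 * 2.618034 = 109.957428
b_42 = floor(k * phi^2) = 109 (check: a_42 + k = 67 + 42 = 109)

109


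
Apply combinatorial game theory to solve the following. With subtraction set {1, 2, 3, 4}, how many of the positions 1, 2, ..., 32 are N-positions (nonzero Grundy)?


Subtraction set S = {1, 2, 3, 4}, so G(n) = n mod 5.
G(n) = 0 when n is a multiple of 5.
Multiples of 5 in [1, 32]: 6
N-positions (nonzero Grundy) = 32 - 6 = 26

26


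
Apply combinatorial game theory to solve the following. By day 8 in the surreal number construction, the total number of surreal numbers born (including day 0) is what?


Day 0: {|} = 0 is born. Count = 1.
Day n: the number of surreal numbers born by day n is 2^(n+1) - 1.
By day 0: 2^1 - 1 = 1
By day 1: 2^2 - 1 = 3
By day 2: 2^3 - 1 = 7
By day 3: 2^4 - 1 = 15
By day 4: 2^5 - 1 = 31
By day 5: 2^6 - 1 = 63
By day 6: 2^7 - 1 = 127
By day 7: 2^8 - 1 = 255
By day 8: 2^9 - 1 = 511
By day 8: 511 surreal numbers.

511


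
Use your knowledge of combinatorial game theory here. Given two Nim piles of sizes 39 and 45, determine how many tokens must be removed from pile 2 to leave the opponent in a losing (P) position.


Piles: 39 and 45
Current XOR: 39 XOR 45 = 10 (non-zero, so this is an N-position).
To make the XOR zero, we need to find a move that balances the piles.
For pile 2 (size 45): target = 45 XOR 10 = 39
We reduce pile 2 from 45 to 39.
Tokens removed: 45 - 39 = 6
Verification: 39 XOR 39 = 0

6


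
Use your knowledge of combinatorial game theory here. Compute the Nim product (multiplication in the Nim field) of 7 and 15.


Nim multiplication is bilinear over XOR: (u XOR v) * w = (u*w) XOR (v*w).
So we split each operand into its bit components and XOR the pairwise Nim products.
7 = 1 + 2 + 4 (as XOR of powers of 2).
15 = 1 + 2 + 4 + 8 (as XOR of powers of 2).
Using the standard Nim-product table on single bits:
  2*2 = 3,   2*4 = 8,   2*8 = 12,
  4*4 = 6,   4*8 = 11,  8*8 = 13,
and  1*x = x (identity), k*l = l*k (commutative).
Pairwise Nim products:
  1 * 1 = 1
  1 * 2 = 2
  1 * 4 = 4
  1 * 8 = 8
  2 * 1 = 2
  2 * 2 = 3
  2 * 4 = 8
  2 * 8 = 12
  4 * 1 = 4
  4 * 2 = 8
  4 * 4 = 6
  4 * 8 = 11
XOR them: 1 XOR 2 XOR 4 XOR 8 XOR 2 XOR 3 XOR 8 XOR 12 XOR 4 XOR 8 XOR 6 XOR 11 = 11.
Result: 7 * 15 = 11 (in Nim).

11


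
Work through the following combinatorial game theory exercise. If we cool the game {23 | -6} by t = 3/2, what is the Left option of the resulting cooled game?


Original game: {23 | -6} (a switch {a | b} with a > b).
Cooling by t (for t below the temperature (a - b)/2 = 29/2) taxes each move by t: {a | b} cooled by t is {a - t | b + t}.
Cooling amount: t = 3/2
Cooled Left option: 23 - 3/2 = 43/2
Cooled Right option: -6 + 3/2 = -9/2
Cooled game: {43/2 | -9/2}
Left option = 43/2

43/2


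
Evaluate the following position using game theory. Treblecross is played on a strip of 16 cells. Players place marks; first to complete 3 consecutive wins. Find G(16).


Treblecross: place X on empty cells; 3-in-a-row wins.
Playing within two cells of an existing X lets the opponent win at once, so sensible play treats the cells i-2..i+2 around each X as dead. The player left with no safe cell loses, so this is a normal-play take-away game on strips of safe cells.
Placing X at cell i (0-indexed) of a strip of k safe cells leaves independent strips of sizes max(0, i-2) and max(0, k-i-3). Hence G(k) = mex{ G(max(0,i-2)) XOR G(max(0,k-i-3)) : 0 <= i < k }, with G(0) = 0.
G(1): splits (0,0):0^0=0 -> mex({0}) = 1
G(2): splits (0,0):0^0=0 -> mex({0}) = 1
G(3): splits (0,0):0^0=0 -> mex({0}) = 1
G(4): splits (0,1):0^1=1 (0,0):0^0=0 -> mex({0, 1}) = 2
G(5): splits (0,2):0^1=1 (0,1):0^1=1 (0,0):0^0=0 -> mex({0, 1}) = 2
G(6) = mex({1}) = 0
G(7) = mex({0, 1, 2}) = 3
G(8) = mex({0, 1, 2}) = 3
G(9) = mex({0, 2}) = 1
G(10) = mex({0, 2, 3}) = 1
G(11) = mex({0, 3}) = 1
G(12) = mex({1, 3}) = 0
G(13) = mex({0, 1, 2, 3}) = 4
G(14) = mex({0, 1, 2}) = 3
G(15) = mex({0, 1, 2}) = 3
G(16) = mex({0, 1, 2, 4}) = 3
Therefore G(16) = 3.

3


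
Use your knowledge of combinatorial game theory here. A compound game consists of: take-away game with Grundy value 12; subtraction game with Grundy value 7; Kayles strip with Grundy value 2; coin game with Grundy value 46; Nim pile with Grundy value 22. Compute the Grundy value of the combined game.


By the Sprague-Grundy theorem, the Grundy value of a sum of games is the XOR of individual Grundy values.
take-away game: Grundy value = 12. Running XOR: 0 XOR 12 = 12
subtraction game: Grundy value = 7. Running XOR: 12 XOR 7 = 11
Kayles strip: Grundy value = 2. Running XOR: 11 XOR 2 = 9
coin game: Grundy value = 46. Running XOR: 9 XOR 46 = 39
Nim pile: Grundy value = 22. Running XOR: 39 XOR 22 = 49
The combined Grundy value is 49.

49


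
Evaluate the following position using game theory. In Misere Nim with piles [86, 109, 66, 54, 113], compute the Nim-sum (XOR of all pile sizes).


We need the XOR (exclusive or) of all pile sizes.
After XOR-ing pile 1 (size 86): 0 XOR 86 = 86
After XOR-ing pile 2 (size 109): 86 XOR 109 = 59
After XOR-ing pile 3 (size 66): 59 XOR 66 = 121
After XOR-ing pile 4 (size 54): 121 XOR 54 = 79
After XOR-ing pile 5 (size 113): 79 XOR 113 = 62
The Nim-value of this position is 62.

62


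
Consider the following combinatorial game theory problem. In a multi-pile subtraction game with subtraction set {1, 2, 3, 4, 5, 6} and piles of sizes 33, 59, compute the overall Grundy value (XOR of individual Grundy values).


Subtraction set: {1, 2, 3, 4, 5, 6}
For this subtraction set, G(n) = n mod 7 (period = max + 1 = 7).
Pile 1 (size 33): G(33) = 33 mod 7 = 5
Pile 2 (size 59): G(59) = 59 mod 7 = 3
Total Grundy value = XOR of all: 5 XOR 3 = 6

6


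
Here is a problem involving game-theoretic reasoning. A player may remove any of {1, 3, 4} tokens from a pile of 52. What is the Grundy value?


The subtraction set is S = {1, 3, 4}.
G(k) = mex{ G(k - s) : s in S, s <= k }. We compute iteratively: G(0) = 0.
G(1) = mex({0}) = 1
G(2) = mex({1}) = 0
G(3) = mex({0}) = 1
G(4) = mex({0, 1}) = 2
G(5) = mex({0, 1, 2}) = 3
G(6) = mex({0, 1, 3}) = 2
G(7) = mex({1, 2}) = 0
G(8) = mex({0, 2, 3}) = 1
G(9) = mex({1, 2, 3}) = 0
G(10) = mex({0, 2}) = 1
Observe that G(7)..G(10) = 0, 1, 0, 1 repeats G(0)..G(3) = 0, 1, 0, 1.
For k >= max(S) = 4, G(k) is determined by the previous 4 values G(k-4)..G(k-1); a window of 4 consecutive values has recurred shifted by 7, so by induction G(k + 7) = G(k) for all k >= 0: the sequence is periodic from the start with period 7.
One period: G(0..6) = 0, 1, 0, 1, 2, 3, 2.
52 mod 7 = 3, so G(52) = G(3) = 1.

1


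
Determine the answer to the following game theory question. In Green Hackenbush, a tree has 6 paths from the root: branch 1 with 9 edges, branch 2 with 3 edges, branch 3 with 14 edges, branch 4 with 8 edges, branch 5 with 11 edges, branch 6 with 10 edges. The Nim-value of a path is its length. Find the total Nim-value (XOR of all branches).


The tree has 6 branches from the ground vertex.
In Green Hackenbush, the Nim-value of a simple path of length k is k.
Branch 1: length 9, Nim-value = 9
Branch 2: length 3, Nim-value = 3
Branch 3: length 14, Nim-value = 14
Branch 4: length 8, Nim-value = 8
Branch 5: length 11, Nim-value = 11
Branch 6: length 10, Nim-value = 10
Total Nim-value = XOR of all branch values:
0 XOR 9 = 9
9 XOR 3 = 10
10 XOR 14 = 4
4 XOR 8 = 12
12 XOR 11 = 7
7 XOR 10 = 13
Nim-value of the tree = 13

13


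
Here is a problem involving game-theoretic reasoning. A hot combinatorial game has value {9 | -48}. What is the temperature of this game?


The game is {9 | -48}, a switch {a | b} with numbers a > b.
Cooling {a | b} by t gives {a - t | b + t}, which stops being hot when a - t = b + t, i.e. at t = (a - b)/2. So the temperature of a switch is (a - b)/2.
Temperature = (Left option - Right option) / 2
= (9 - (-48)) / 2
= 57 / 2
= 57/2

57/2


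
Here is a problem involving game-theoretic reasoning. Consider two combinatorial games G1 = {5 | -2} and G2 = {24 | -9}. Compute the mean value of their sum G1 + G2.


G1 = {5 | -2}, G2 = {24 | -9}
Each is a switch {a | b} with numbers a > b; its mean value is (a + b)/2, and mean value is additive over game sums: m(G1 + G2) = m(G1) + m(G2).
Mean of G1 = (5 + (-2))/2 = 3/2 = 3/2
Mean of G2 = (24 + (-9))/2 = 15/2 = 15/2
Mean of G1 + G2 = 3/2 + 15/2 = 9

9


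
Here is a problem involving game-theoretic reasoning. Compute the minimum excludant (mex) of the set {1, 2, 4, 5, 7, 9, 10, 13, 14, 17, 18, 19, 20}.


Set = {1, 2, 4, 5, 7, 9, 10, 13, 14, 17, 18, 19, 20}
0 is NOT in the set. This is the mex.
mex = 0

0


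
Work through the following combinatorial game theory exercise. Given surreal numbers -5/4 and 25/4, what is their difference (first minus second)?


x = -5/4, y = 25/4
Converting to common denominator: 4
x = -5/4, y = 25/4
x - y = -5/4 - 25/4 = -15/2

-15/2


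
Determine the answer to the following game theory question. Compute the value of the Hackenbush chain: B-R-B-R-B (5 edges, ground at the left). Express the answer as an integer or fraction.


Edges (from ground): B-R-B-R-B
By Berlekamp's sign-expansion rule, a Blue-Red Hackenbush stalk has the value of the surreal number whose sign sequence is the edge sequence with B -> + and R -> -.
Sign sequence: +-+-+
Trace the sign expansion in the surreal number tree, starting from 0:
Edge 1: B (sign +) -> bounds (0, +inf), value = 1
Edge 2: R (sign -) -> bounds (0, 1), value = 1/2
Edge 3: B (sign +) -> bounds (1/2, 1), value = 3/4
Edge 4: R (sign -) -> bounds (1/2, 3/4), value = 5/8
Edge 5: B (sign +) -> bounds (5/8, 3/4), value = 11/16
Game value = 11/16

11/16


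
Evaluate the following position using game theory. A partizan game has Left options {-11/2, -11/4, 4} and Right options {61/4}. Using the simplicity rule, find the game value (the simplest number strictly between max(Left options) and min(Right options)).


Left options: {-11/2, -11/4, 4}, max = 4
Right options: {61/4}, min = 61/4
All options are numbers and max(Left) < min(Right), so by the simplicity theorem the value is the simplest (earliest-born) number strictly between 4 and 61/4.
Integers 5 through 15 all lie strictly between 4 and 61/4.
Among integers, the simplest (lowest birthday = smallest |n|; 0 is born on day 0, +-n on day n) is 5.
No non-integer in the interval can be simpler: if x is a non-integer in the interval, then floor(x) or ceil(x) also lies in the interval (the interval contains an integer), and both are proper prefixes of x's sign expansion, i.e. born earlier. So the game value is 5.
Game value = 5

5


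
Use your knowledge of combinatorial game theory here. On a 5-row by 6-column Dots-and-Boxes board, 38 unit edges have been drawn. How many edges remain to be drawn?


Grid: 5 x 6 boxes, i.e. 6 rows and 7 columns of dots.
Horizontal edges: (rows + 1) * cols = 6 * 6 = 36
Vertical edges: rows * (cols + 1) = 5 * 7 = 35
Total edges: 36 + 35 = 71
Edges drawn: 38
Remaining: 71 - 38 = 33

33


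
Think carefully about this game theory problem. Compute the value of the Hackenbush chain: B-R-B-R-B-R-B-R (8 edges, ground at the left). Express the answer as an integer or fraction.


Edges (from ground): B-R-B-R-B-R-B-R
By Berlekamp's sign-expansion rule, a Blue-Red Hackenbush stalk has the value of the surreal number whose sign sequence is the edge sequence with B -> + and R -> -.
Sign sequence: +-+-+-+-
Trace the sign expansion in the surreal number tree, starting from 0:
Edge 1: B (sign +) -> bounds (0, +inf), value = 1
Edge 2: R (sign -) -> bounds (0, 1), value = 1/2
Edge 3: B (sign +) -> bounds (1/2, 1), value = 3/4
Edge 4: R (sign -) -> bounds (1/2, 3/4), value = 5/8
Edge 5: B (sign +) -> bounds (5/8, 3/4), value = 11/16
Edge 6: R (sign -) -> bounds (5/8, 11/16), value = 21/32
Edge 7: B (sign +) -> bounds (21/32, 11/16), value = 43/64
Edge 8: R (sign -) -> bounds (21/32, 43/64), value = 85/128
Game value = 85/128

85/128


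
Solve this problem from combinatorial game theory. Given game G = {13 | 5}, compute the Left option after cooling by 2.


Original game: {13 | 5} (a switch {a | b} with a > b).
Cooling by t (for t below the temperature (a - b)/2 = 4) taxes each move by t: {a | b} cooled by t is {a - t | b + t}.
Cooling amount: t = 2
Cooled Left option: 13 - 2 = 11
Cooled Right option: 5 + 2 = 7
Cooled game: {11 | 7}
Left option = 11

11


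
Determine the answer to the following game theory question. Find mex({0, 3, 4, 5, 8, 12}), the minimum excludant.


Set = {0, 3, 4, 5, 8, 12}
0 is in the set.
1 is NOT in the set. This is the mex.
mex = 1

1


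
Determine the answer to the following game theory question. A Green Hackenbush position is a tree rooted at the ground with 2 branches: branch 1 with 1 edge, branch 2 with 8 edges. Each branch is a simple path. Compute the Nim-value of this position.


The tree has 2 branches from the ground vertex.
In Green Hackenbush, the Nim-value of a simple path of length k is k.
Branch 1: length 1, Nim-value = 1
Branch 2: length 8, Nim-value = 8
Total Nim-value = XOR of all branch values:
0 XOR 1 = 1
1 XOR 8 = 9
Nim-value of the tree = 9

9
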